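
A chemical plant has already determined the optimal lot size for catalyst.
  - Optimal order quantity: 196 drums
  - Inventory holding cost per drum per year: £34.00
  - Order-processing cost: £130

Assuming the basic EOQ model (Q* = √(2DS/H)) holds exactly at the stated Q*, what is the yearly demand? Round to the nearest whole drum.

5,024 drums per year

Since Q* = (2DS/H)^½, squaring gives Q*²·H = 2DS.
D = Q²H / (2S) = 196² × 34 / (2 × 130) = 5,023.63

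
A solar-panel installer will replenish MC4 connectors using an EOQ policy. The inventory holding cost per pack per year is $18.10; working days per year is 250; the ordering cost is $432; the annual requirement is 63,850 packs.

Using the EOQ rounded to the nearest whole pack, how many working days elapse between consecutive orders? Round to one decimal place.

EOQ = √(2DS/H) = √(2 × 63,850 × 432 / 18.1)
    = √(3,047,867.40) ≈ 1,745.81 → Q = 1,746 packs
Days between orders = 250 / (D/Q) = 250 / 36.569 ≈ 6.836

6.8 days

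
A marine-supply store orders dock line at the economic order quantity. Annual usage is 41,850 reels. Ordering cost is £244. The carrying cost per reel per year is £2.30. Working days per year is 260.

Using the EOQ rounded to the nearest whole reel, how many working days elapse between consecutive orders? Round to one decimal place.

18.5 days

2DS/H = 2·41,850·244/2.3 = 8,879,478.26
EOQ = √8,879,478.26 ≈ 2,979.85 → Q = 2,980 reels
Cycle time = (working days × Q)/D = (260 × 2,980) / 41,850 = 18.514 days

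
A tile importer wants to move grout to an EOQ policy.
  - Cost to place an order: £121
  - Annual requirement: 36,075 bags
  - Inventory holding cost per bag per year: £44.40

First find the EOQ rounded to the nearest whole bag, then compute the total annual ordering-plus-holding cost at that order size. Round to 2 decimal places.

£19,688.04

Q* = √(2·D·S / H) = √(2·36,075·121 / 44.4) = √196,625.0 ≈ 443.42 → Q = 443 bags
Annual ordering cost = (D/Q)·S = (36,075/443) × 121 = £9,853.44
Annual holding cost  = (Q/2)·H = (443/2) × 44.4 = £9,834.60
Total = £9,853.44 + £9,834.60 = £19,688.04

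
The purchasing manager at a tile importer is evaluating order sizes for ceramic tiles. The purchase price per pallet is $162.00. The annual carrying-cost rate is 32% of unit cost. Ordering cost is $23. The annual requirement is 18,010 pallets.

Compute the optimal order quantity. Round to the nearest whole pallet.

126 pallets

Holding cost per pallet per year: H = 32% × $162 = $51.8400
Optimal lot size Q* = (2 × 18,010 × $23 / $51.84)^½ ≈ 126.42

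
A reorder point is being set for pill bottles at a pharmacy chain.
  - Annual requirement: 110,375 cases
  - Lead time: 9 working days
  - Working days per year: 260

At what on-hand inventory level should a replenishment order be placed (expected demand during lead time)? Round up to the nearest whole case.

3,821 cases

Daily demand d = 110,375 / 260 = 424.519 cases/day
Demand during lead time = 424.519 × 9 = 3,820.67
Reorder point = 3,820.67 → round up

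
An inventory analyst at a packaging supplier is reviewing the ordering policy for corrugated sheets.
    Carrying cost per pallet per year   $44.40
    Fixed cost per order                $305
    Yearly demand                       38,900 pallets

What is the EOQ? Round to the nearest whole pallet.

731 pallets

Optimal lot size Q* = (2 × 38,900 × $305 / $44.4)^½ ≈ 731.05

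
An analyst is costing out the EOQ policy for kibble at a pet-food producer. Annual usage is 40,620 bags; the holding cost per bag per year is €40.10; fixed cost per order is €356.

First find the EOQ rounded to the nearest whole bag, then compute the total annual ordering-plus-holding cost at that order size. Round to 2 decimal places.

€34,055.10

EOQ = √(2DS/H) = √(2 × 40,620 × 356 / 40.1)
    = √(721,232.92) ≈ 849.25 → Q = 849 bags
Annual ordering cost = (D/Q)·S = (40,620/849) × 356 = €17,032.65
Annual holding cost  = (Q/2)·H = (849/2) × 40.1 = €17,022.45
Total = €17,032.65 + €17,022.45 = €34,055.10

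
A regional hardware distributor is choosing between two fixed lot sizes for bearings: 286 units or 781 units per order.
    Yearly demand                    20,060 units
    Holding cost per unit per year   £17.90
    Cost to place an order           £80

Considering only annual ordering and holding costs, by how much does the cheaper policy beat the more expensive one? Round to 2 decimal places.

For each Q, cost = (D/Q)·S + (Q/2)·H.
TC(286) = (20,060/286)×80 + (286/2)×17.9 = £8,170.89
TC(781) = (20,060/781)×80 + (781/2)×17.9 = £9,044.75
Cheaper: Q = 286.  Difference = £873.86

£873.86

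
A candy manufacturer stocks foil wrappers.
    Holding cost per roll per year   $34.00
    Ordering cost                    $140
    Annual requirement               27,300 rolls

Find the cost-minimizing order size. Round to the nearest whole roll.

474 rolls

Optimal lot size Q* = (2 × 27,300 × $140 / $34)^½ ≈ 474.16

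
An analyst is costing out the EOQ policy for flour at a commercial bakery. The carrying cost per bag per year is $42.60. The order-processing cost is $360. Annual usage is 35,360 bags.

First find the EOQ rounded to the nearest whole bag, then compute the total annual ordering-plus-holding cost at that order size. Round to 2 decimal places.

2DS/H = 2·35,360·360/42.6 = 597,633.80
EOQ = √597,633.80 ≈ 773.07 → Q = 773 bags
Annual ordering cost = (D/Q)·S = (35,360/773) × 360 = $16,467.79
Annual holding cost  = (Q/2)·H = (773/2) × 42.6 = $16,464.90
Total = $16,467.79 + $16,464.90 = $32,932.69

$32,932.69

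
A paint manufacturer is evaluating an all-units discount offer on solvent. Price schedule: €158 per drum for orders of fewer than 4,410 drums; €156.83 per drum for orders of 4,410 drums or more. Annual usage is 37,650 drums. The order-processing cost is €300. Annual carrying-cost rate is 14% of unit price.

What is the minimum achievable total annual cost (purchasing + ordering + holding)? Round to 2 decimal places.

€5,955,624.15

H₁ = 14%×€158 = €22.1200;  H₂ = 14%×€156.83 = €21.9562
EOQ₁ = √(2×37,650×300/22.1200) = 1,010.57  (< 4,410, feasible at tier 1)
EOQ₂ = √(2×37,650×300/21.9562) = 1,014.33  (< 4,410 → use Q = 4,410 at tier-2 price)
TC(tier 1 (EOQ₁), Q≈1,010.6) = €5,971,053.76
TC(tier 2, Q≈4,410.0) = €5,955,624.15
Minimum at tier 2: €5,955,624.15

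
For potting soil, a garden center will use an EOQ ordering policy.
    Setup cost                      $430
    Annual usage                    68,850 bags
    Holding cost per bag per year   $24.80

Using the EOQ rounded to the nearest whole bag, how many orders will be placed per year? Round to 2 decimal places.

Optimal lot size Q* = (2 × 68,850 × $430 / $24.8)^½ ≈ 1,545.17 → Q = 1,545
Orders per year = D/Q = 68,850 / 1,545 = 44.563

44.56 orders per year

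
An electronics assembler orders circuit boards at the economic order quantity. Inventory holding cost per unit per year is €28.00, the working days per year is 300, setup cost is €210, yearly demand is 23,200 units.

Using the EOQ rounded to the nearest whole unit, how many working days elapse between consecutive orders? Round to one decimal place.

Optimal lot size Q* = (2 × 23,200 × €210 / €28)^½ ≈ 589.92 → Q = 590 units
Cycle time = (working days × Q)/D = (300 × 590) / 23,200 = 7.629 days

7.6 days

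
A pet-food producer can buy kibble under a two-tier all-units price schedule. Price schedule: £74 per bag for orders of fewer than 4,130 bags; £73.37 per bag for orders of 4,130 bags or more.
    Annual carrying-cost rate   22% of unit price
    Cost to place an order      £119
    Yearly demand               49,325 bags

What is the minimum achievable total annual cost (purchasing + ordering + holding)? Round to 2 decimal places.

H₁ = 22%×£74 = £16.2800;  H₂ = 22%×£73.37 = £16.1414
EOQ₁ = √(2×49,325×119/16.2800) = 849.17  (< 4,130, feasible at tier 1)
EOQ₂ = √(2×49,325×119/16.1414) = 852.81  (< 4,130 → use Q = 4,130 at tier-2 price)
TC(tier 1 (EOQ₁), Q≈849.2) = £3,663,874.49
TC(tier 2, Q≈4,130.0) = £3,653,728.47
Minimum at tier 2: £3,653,728.47

£3,653,728.47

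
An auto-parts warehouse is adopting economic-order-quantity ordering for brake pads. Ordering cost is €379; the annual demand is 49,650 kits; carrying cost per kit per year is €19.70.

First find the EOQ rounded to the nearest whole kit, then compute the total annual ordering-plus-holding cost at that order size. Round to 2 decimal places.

Q* = √(2·D·S / H) = √(2·49,650·379 / 19.7) = √1,910,390.9 ≈ 1,382.17 → Q = 1,382 kits
Orders/yr = 49,650/1,382 = 35.926; ordering cost = 35.926 × €379 = €13,616.03
Average inventory = 1,382/2 = 691; holding cost = 691 × €19.7 = €13,612.70
Total = €13,616.03 + €13,612.70 = €27,228.73

€27,228.73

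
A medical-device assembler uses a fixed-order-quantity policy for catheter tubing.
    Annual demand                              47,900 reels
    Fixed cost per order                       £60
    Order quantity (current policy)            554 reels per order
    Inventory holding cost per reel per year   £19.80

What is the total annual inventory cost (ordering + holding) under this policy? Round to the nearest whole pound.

Annual ordering cost = (D/Q)·S = (47,900/554) × 60 = £5,187.73
Annual holding cost  = (Q/2)·H = (554/2) × 19.8 = £5,484.60
Total = £5,187.73 + £5,484.60 = £10,672.33

£10,672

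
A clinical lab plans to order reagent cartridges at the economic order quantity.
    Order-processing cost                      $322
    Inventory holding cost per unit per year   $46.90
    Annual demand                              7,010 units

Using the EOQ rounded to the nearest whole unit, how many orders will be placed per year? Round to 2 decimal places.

Q* = √(2·D·S / H) = √(2·7,010·322 / 46.9) = √96,256.7 ≈ 310.25 → Q = 310
Orders per year = D/Q = 7,010 / 310 = 22.613

22.61 orders per year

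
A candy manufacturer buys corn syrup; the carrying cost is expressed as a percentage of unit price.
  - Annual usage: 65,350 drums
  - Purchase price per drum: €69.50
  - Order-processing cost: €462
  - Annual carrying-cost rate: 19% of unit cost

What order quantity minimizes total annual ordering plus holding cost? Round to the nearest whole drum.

2,138 drums

H = i·C = 0.19 × €69.5 = €13.2050 per drum-year
Q* = √(2·D·S / H) = √(2·65,350·462 / 13.205) = √4,572,767.9 ≈ 2,138.40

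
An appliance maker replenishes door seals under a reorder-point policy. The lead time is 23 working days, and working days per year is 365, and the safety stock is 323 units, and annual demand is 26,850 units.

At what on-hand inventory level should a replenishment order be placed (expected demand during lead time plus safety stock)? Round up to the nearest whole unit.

2,015 units

Daily demand d = 26,850 / 365 = 73.562 units/day
Demand during lead time = 73.562 × 23 = 1,691.92
Reorder point = 1,691.92 + 323 = 2,014.92 → round up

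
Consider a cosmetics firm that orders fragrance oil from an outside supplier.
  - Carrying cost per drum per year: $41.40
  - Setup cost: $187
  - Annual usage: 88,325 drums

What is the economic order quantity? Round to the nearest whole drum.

2DS/H = 2·88,325·187/41.4 = 797,911.84
EOQ = √797,911.84 ≈ 893.26

893 drums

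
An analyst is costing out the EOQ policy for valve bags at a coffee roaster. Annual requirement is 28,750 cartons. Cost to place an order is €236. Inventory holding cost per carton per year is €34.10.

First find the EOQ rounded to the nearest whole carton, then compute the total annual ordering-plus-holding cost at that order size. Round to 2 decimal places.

Optimal lot size Q* = (2 × 28,750 × €236 / €34.1)^½ ≈ 630.83 → Q = 631 cartons
Orders/yr = 28,750/631 = 45.563; ordering cost = 45.563 × €236 = €10,752.77
Average inventory = 631/2 = 315.5; holding cost = 315.5 × €34.1 = €10,758.55
Total = €10,752.77 + €10,758.55 = €21,511.32

€21,511.32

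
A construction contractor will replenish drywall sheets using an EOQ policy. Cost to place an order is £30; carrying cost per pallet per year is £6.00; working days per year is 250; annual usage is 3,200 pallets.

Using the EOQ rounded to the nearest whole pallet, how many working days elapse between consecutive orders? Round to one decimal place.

14.0 days

EOQ = √(2DS/H) = √(2 × 3,200 × 30 / 6)
    = √(32,000.00) ≈ 178.89 → Q = 179 pallets
Days between orders = 250 / (D/Q) = 250 / 17.877 ≈ 13.984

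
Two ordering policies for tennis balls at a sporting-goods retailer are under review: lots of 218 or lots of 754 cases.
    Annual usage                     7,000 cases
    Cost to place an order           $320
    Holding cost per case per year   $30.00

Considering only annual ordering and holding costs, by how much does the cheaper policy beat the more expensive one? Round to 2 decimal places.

TC(Q) = (D/Q)S + (Q/2)H
TC(218) = (7,000/218)×320 + (218/2)×30 = $13,545.23
TC(754) = (7,000/754)×320 + (754/2)×30 = $14,280.82
Cheaper: Q = 218.  Difference = $735.59

$735.59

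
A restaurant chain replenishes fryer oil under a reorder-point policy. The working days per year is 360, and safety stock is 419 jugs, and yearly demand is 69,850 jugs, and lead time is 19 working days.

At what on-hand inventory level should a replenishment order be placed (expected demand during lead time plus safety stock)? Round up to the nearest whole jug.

Daily demand d = 69,850 / 360 = 194.028 jugs/day
Demand during lead time = 194.028 × 19 = 3,686.53
Reorder point = 3,686.53 + 419 = 4,105.53 → round up

4,106 jugs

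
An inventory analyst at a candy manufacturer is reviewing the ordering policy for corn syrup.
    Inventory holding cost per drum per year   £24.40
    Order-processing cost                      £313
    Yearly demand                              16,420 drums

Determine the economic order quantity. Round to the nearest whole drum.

EOQ = √(2DS/H) = √(2 × 16,420 × 313 / 24.4)
    = √(421,267.21) ≈ 649.05

649 drums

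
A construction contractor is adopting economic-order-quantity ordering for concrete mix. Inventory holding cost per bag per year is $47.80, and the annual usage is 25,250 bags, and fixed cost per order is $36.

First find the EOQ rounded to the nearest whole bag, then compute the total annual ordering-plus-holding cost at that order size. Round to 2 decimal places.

2DS/H = 2·25,250·36/47.8 = 38,033.47
EOQ = √38,033.47 ≈ 195.02 → Q = 195 bags
Annual ordering cost = (D/Q)·S = (25,250/195) × 36 = $4,661.54
Annual holding cost  = (Q/2)·H = (195/2) × 47.8 = $4,660.50
Total = $4,661.54 + $4,660.50 = $9,322.04

$9,322.04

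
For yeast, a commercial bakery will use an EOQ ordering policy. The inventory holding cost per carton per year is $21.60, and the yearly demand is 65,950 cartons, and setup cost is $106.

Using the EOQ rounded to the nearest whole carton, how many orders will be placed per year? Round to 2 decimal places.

81.93 orders per year

Optimal lot size Q* = (2 × 65,950 × $106 / $21.6)^½ ≈ 804.54 → Q = 805
N = D/Q = 65,950/805 ≈ 81.925 orders/yr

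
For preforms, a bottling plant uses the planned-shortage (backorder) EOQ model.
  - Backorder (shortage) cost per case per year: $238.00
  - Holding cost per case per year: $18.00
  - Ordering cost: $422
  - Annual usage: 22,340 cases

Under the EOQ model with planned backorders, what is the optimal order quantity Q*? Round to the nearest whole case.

Q* = √(2DS/H) · √((H + b)/b)
   = √(2 × 22,340 × 422 / 18) · √((18 + 238) / 238)
   = 1,023.473 × 1.0371 ≈ 1,061.47

1,061 cases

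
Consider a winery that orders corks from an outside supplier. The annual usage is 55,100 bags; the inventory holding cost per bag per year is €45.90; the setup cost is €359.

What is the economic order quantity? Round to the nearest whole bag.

Optimal lot size Q* = (2 × 55,100 × €359 / €45.9)^½ ≈ 928.39

928 bags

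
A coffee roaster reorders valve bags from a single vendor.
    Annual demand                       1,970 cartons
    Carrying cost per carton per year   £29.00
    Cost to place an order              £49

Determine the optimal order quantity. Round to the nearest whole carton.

82 cartons

Q* = √(2·D·S / H) = √(2·1,970·49 / 29) = √6,657.2 ≈ 81.59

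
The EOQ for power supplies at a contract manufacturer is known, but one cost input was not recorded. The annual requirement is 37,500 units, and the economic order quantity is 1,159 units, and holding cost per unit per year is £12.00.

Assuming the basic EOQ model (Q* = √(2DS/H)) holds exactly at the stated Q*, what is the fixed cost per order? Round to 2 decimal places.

£214.92

From Q* = √(2DS/H) ⇒ Q*² = 2DS/H.
S = Q²H / (2D) = 1,159² × 12 / (2 × 37,500) = 214.9250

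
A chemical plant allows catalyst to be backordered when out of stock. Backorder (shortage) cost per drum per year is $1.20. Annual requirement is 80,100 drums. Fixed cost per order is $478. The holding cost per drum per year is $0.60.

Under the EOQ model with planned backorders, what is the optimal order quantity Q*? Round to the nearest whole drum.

13,836 drums

Q* = √(2DS/H) · √((H + b)/b)
   = √(2 × 80,100 × 478 / 0.6) · √((0.6 + 1.2) / 1.2)
   = 11,297.168 × 1.2247 ≈ 13,836.15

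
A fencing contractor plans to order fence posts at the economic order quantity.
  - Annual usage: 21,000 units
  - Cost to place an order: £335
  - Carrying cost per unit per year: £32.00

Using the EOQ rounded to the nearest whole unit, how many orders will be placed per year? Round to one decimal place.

31.7 orders per year

EOQ = √(2DS/H) = √(2 × 21,000 × 335 / 32)
    = √(439,687.50) ≈ 663.09 → Q = 663
N = D/Q = 21,000/663 ≈ 31.674 orders/yr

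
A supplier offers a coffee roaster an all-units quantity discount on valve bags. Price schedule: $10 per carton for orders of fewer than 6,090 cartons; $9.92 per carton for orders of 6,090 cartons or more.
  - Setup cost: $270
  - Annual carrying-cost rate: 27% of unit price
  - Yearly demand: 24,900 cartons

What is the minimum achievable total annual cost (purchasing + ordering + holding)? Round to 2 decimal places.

H₁ = 27%×$10 = $2.7000;  H₂ = 27%×$9.92 = $2.6784
EOQ₁ = √(2×24,900×270/2.7000) = 2,231.59  (< 6,090, feasible at tier 1)
EOQ₂ = √(2×24,900×270/2.6784) = 2,240.57  (< 6,090 → use Q = 6,090 at tier-2 price)
TC(tier 1 (EOQ₁), Q≈2,231.6) = $255,025.30
TC(tier 2, Q≈6,090.0) = $256,267.67
Minimum at tier 1 (EOQ₁): $255,025.30

$255,025.30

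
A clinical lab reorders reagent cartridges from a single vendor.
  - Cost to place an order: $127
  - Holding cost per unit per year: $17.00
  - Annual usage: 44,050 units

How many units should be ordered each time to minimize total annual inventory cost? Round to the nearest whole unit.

Q* = √(2·D·S / H) = √(2·44,050·127 / 17) = √658,158.8 ≈ 811.27

811 units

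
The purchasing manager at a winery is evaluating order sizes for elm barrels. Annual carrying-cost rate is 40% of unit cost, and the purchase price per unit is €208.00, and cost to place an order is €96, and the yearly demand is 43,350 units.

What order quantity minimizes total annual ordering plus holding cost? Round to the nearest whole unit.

H = i·C = 0.4 × €208 = €83.2000 per unit-year
Optimal lot size Q* = (2 × 43,350 × €96 / €83.2)^½ ≈ 316.29

316 units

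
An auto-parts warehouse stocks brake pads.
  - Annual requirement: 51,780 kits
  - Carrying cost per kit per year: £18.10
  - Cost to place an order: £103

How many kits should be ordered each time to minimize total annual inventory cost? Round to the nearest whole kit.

Q* = √(2·D·S / H) = √(2·51,780·103 / 18.1) = √589,319.3 ≈ 767.67

768 kits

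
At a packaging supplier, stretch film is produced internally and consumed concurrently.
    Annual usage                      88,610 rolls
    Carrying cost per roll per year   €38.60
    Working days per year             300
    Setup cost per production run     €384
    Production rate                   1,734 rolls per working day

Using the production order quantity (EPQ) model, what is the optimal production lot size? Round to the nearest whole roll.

Daily demand d = 88,610/300 = 295.367; p = 1734; 1 − d/p = 0.82966
EPQ = √(2DS / (H(1 − d/p)))
    = √(2 × 88,610 × 384 / (38.6 × 0.82966)) ≈ 1,457.73

1,458 rolls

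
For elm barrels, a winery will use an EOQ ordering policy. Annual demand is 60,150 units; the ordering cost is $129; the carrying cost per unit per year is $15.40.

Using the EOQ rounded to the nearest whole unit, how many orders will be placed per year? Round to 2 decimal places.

59.91 orders per year

Q* = √(2·D·S / H) = √(2·60,150·129 / 15.4) = √1,007,707.8 ≈ 1,003.85 → Q = 1,004
N = D/Q = 60,150/1,004 ≈ 59.910 orders/yr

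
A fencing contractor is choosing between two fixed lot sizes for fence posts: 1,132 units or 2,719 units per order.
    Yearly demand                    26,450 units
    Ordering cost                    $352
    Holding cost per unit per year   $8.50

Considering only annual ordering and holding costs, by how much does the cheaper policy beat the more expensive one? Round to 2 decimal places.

$1,944.22

TC(Q) = (D/Q)S + (Q/2)H
TC(1,132) = (26,450/1,132)×352 + (1,132/2)×8.5 = $13,035.73
TC(2,719) = (26,450/2,719)×352 + (2,719/2)×8.5 = $14,979.95
|ΔTC| = |$13,035.73 − $14,979.95| = $1,944.22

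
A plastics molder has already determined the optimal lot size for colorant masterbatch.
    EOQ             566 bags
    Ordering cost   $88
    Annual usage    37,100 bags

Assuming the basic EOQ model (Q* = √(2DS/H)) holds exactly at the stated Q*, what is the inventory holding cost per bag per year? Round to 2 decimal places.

Since Q* = (2DS/H)^½, squaring gives Q*²·H = 2DS.
H = 2DS / Q² = 2 × 37,100 × 88 / 566² = 20.3823

$20.38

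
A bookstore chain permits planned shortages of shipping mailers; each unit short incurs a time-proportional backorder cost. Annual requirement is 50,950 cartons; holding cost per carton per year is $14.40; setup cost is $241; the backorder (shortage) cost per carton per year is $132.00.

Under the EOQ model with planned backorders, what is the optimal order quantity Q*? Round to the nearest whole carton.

1,375 cartons

Q* = √(2DS/H) · √((H + b)/b)
   = √(2 × 50,950 × 241 / 14.4) · √((14.4 + 132) / 132)
   = 1,305.913 × 1.0531 ≈ 1,375.30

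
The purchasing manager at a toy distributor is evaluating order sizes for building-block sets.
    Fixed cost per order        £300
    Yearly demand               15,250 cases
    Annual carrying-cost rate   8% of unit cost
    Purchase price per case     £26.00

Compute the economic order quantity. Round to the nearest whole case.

Carrying cost H = £26 × 8% = £2.0800/case/yr
Optimal lot size Q* = (2 × 15,250 × £300 / £2.08)^½ ≈ 2,097.39

2,097 cases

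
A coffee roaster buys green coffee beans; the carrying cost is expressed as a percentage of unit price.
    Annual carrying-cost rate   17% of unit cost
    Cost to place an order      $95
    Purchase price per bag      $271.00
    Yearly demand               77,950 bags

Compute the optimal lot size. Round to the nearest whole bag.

Carrying cost H = $271 × 17% = $46.0700/bag/yr
Optimal lot size Q* = (2 × 77,950 × $95 / $46.07)^½ ≈ 566.99

567 bags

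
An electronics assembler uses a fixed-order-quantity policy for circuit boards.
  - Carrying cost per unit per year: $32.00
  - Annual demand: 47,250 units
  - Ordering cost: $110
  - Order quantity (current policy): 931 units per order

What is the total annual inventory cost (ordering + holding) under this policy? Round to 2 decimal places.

Orders/yr = 47,250/931 = 50.752; ordering cost = 50.752 × $110 = $5,582.71
Average inventory = 931/2 = 465.5; holding cost = 465.5 × $32 = $14,896.00
Total = $5,582.71 + $14,896.00 = $20,478.71

$20,478.71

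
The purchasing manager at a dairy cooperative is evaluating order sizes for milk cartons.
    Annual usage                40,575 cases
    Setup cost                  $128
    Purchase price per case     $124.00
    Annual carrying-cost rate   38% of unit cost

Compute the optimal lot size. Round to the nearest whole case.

470 cases

Carrying cost H = $124 × 38% = $47.1200/case/yr
EOQ = √(2DS/H) = √(2 × 40,575 × 128 / 47.12)
    = √(220,441.43) ≈ 469.51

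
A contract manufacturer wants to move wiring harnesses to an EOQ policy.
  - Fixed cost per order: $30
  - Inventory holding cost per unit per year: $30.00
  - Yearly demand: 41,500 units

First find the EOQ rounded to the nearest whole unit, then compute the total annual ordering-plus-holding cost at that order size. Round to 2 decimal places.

$8,642.92

Optimal lot size Q* = (2 × 41,500 × $30 / $30)^½ ≈ 288.10 → Q = 288 units
Annual ordering cost = (D/Q)·S = (41,500/288) × 30 = $4,322.92
Annual holding cost  = (Q/2)·H = (288/2) × 30 = $4,320.00
Total = $4,322.92 + $4,320.00 = $8,642.92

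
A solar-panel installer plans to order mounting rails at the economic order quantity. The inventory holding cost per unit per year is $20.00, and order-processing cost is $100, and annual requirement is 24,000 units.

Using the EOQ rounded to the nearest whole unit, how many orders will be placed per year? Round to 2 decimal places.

48.98 orders per year

EOQ = √(2DS/H) = √(2 × 24,000 × 100 / 20)
    = √(240,000.00) ≈ 489.90 → Q = 490
Orders per year = D/Q = 24,000 / 490 = 48.980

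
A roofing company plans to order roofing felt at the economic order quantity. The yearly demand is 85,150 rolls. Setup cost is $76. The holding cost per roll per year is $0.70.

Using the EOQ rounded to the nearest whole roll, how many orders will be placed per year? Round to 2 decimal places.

Q* = √(2·D·S / H) = √(2·85,150·76 / 0.7) = √18,489,714.3 ≈ 4,299.97 → Q = 4,300
N = D/Q = 85,150/4,300 ≈ 19.802 orders/yr

19.80 orders per year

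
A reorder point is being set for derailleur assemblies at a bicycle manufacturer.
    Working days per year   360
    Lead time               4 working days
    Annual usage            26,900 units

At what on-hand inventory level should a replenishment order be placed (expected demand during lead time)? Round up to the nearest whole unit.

299 units

Daily demand d = 26,900 / 360 = 74.722 units/day
Demand during lead time = 74.722 × 4 = 298.89
Reorder point = 298.89 → round up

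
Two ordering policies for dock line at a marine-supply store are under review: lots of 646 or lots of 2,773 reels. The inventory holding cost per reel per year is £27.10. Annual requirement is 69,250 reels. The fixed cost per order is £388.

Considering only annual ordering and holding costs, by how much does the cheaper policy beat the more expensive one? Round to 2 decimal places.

Annual cost at Q: ordering D·S/Q plus holding Q·H/2.
TC(646) = (69,250/646)×388 + (646/2)×27.1 = £50,346.18
TC(2,773) = (69,250/2,773)×388 + (2,773/2)×27.1 = £47,263.66
Cheaper: Q = 2,773.  Difference = £3,082.52

£3,082.52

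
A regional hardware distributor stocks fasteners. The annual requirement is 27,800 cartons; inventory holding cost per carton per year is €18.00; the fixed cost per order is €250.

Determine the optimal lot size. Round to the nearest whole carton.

879 cartons

2DS/H = 2·27,800·250/18 = 772,222.22
EOQ = √772,222.22 ≈ 878.76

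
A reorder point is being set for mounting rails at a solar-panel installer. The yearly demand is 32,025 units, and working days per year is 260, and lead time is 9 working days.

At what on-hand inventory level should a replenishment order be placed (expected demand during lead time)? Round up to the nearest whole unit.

1,109 units

Daily demand d = 32,025 / 260 = 123.173 units/day
Demand during lead time = 123.173 × 9 = 1,108.56
Reorder point = 1,108.56 → round up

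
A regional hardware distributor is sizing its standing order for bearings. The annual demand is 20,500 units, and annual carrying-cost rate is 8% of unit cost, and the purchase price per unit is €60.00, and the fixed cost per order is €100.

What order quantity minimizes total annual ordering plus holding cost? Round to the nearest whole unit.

924 units

H = i·C = 0.08 × €60 = €4.8000 per unit-year
2DS/H = 2·20,500·100/4.8 = 854,166.67
EOQ = √854,166.67 ≈ 924.21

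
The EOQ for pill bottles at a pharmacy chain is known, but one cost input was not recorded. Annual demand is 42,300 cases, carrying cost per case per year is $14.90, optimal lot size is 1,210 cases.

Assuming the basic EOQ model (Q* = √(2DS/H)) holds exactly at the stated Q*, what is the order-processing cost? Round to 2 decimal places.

$257.86

Since Q* = (2DS/H)^½, squaring gives Q*²·H = 2DS.
S = Q²H / (2D) = 1,210² × 14.9 / (2 × 42,300) = 257.8616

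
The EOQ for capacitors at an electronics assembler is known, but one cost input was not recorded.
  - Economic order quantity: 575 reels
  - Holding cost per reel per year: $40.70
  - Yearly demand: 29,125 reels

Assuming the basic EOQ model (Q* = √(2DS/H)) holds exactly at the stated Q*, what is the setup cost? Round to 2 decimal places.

Since Q* = (2DS/H)^½, squaring gives Q*²·H = 2DS.
S = Q²H / (2D) = 575² × 40.7 / (2 × 29,125) = 231.0118

$231.01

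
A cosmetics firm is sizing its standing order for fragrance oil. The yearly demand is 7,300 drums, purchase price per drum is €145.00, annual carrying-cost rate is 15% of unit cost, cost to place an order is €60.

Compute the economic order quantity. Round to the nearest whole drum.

201 drums

H = i·C = 0.15 × €145 = €21.7500 per drum-year
Q* = √(2·D·S / H) = √(2·7,300·60 / 21.75) = √40,275.9 ≈ 200.69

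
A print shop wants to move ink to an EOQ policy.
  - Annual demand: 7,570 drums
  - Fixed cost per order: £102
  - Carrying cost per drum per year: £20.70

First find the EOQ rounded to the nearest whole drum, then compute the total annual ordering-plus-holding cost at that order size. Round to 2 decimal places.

£5,653.90

Q* = √(2·D·S / H) = √(2·7,570·102 / 20.7) = √74,602.9 ≈ 273.14 → Q = 273 drums
Orders/yr = 7,570/273 = 27.729; ordering cost = 27.729 × £102 = £2,828.35
Average inventory = 273/2 = 136.5; holding cost = 136.5 × £20.7 = £2,825.55
Total = £2,828.35 + £2,825.55 = £5,653.90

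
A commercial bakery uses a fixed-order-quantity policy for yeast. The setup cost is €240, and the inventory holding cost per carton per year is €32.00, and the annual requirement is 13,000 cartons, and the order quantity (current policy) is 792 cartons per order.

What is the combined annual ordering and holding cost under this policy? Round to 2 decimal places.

Ordering: D/Q × S = 13,000/792 × €240 = €3,939.39
Holding:  Q/2 × H = 792/2 × €32 = €12,672.00
Total = €3,939.39 + €12,672.00 = €16,611.39

€16,611.39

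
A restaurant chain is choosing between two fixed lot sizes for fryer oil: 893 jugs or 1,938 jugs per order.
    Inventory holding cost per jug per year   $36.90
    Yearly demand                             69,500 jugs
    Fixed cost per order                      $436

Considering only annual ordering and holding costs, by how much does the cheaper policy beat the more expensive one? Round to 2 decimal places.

$983.15

TC(Q) = (D/Q)S + (Q/2)H
TC(893) = (69,500/893)×436 + (893/2)×36.9 = $50,408.66
TC(1,938) = (69,500/1,938)×436 + (1,938/2)×36.9 = $51,391.81
|ΔTC| = |$50,408.66 − $51,391.81| = $983.15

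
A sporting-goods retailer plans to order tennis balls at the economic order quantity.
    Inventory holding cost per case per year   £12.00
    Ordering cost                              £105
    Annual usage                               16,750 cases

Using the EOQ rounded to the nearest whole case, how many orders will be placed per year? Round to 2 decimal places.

30.96 orders per year

Q* = √(2·D·S / H) = √(2·16,750·105 / 12) = √293,125.0 ≈ 541.41 → Q = 541
N = D/Q = 16,750/541 ≈ 30.961 orders/yr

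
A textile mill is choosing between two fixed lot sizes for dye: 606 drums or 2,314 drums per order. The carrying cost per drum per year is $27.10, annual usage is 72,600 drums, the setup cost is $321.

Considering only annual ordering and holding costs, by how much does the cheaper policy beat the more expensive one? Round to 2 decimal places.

TC(Q) = (D/Q)S + (Q/2)H
TC(606) = (72,600/606)×321 + (606/2)×27.1 = $46,667.74
TC(2,314) = (72,600/2,314)×321 + (2,314/2)×27.1 = $41,425.83
Lots of 2,314 are cheaper by $5,241.90.

$5,241.90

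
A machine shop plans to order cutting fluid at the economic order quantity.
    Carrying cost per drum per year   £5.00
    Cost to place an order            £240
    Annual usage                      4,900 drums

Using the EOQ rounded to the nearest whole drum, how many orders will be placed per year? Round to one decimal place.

Q* = √(2·D·S / H) = √(2·4,900·240 / 5) = √470,400.0 ≈ 685.86 → Q = 686
Orders per year = D/Q = 4,900 / 686 = 7.143

7.1 orders per year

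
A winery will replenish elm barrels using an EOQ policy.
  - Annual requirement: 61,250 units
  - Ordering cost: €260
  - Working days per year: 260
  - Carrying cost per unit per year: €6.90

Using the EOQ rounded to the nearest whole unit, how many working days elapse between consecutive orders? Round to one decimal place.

9.1 days

Q* = √(2·D·S / H) = √(2·61,250·260 / 6.9) = √4,615,942.0 ≈ 2,148.47 → Q = 2,148 units
Cycle time = (working days × Q)/D = (260 × 2,148) / 61,250 = 9.118 days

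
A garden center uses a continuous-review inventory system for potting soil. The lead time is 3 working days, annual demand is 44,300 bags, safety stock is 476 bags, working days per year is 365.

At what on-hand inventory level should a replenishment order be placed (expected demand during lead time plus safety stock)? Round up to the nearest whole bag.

Daily demand d = 44,300 / 365 = 121.370 bags/day
Demand during lead time = 121.370 × 3 = 364.11
Reorder point = 364.11 + 476 = 840.11 → round up

841 bags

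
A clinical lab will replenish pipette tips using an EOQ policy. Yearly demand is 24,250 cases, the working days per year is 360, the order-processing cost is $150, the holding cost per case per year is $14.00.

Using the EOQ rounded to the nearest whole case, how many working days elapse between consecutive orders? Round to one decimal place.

2DS/H = 2·24,250·150/14 = 519,642.86
EOQ = √519,642.86 ≈ 720.86 → Q = 721 cases
Days between orders = 360 / (D/Q) = 360 / 33.634 ≈ 10.704

10.7 days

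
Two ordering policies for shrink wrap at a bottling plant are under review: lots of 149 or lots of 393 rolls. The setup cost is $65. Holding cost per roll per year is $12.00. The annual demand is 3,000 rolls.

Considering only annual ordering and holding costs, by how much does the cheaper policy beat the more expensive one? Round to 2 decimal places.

Annual cost at Q: ordering D·S/Q plus holding Q·H/2.
TC(149) = (3,000/149)×65 + (149/2)×12 = $2,202.72
TC(393) = (3,000/393)×65 + (393/2)×12 = $2,854.18
Lots of 149 are cheaper by $651.46.

$651.46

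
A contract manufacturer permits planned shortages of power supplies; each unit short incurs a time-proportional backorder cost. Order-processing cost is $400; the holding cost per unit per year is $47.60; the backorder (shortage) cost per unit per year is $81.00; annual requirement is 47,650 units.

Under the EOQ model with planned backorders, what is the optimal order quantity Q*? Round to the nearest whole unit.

Basic EOQ = √(2·47,650·400/47.6) = 894.897
Backorder adjustment √((H+b)/b) = √((47.6+81)/81) = 1.2600
Q* = 894.897 × 1.2600 ≈ 1,127.59

1,128 units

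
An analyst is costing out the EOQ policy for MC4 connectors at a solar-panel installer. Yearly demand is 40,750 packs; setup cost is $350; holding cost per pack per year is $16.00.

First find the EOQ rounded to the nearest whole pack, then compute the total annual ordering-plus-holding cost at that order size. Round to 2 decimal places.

$21,363.52

Optimal lot size Q* = (2 × 40,750 × $350 / $16)^½ ≈ 1,335.22 → Q = 1,335 packs
Annual ordering cost = (D/Q)·S = (40,750/1,335) × 350 = $10,683.52
Annual holding cost  = (Q/2)·H = (1,335/2) × 16 = $10,680.00
Total = $10,683.52 + $10,680.00 = $21,363.52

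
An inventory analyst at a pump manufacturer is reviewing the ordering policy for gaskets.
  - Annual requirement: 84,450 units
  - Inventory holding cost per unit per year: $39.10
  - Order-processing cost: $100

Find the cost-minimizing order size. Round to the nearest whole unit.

Q* = √(2·D·S / H) = √(2·84,450·100 / 39.1) = √431,969.3 ≈ 657.24

657 units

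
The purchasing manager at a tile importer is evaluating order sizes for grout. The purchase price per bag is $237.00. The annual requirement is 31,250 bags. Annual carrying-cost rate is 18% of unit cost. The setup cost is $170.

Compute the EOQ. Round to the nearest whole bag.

499 bags

Holding cost per bag per year: H = 18% × $237 = $42.6600
Q* = √(2·D·S / H) = √(2·31,250·170 / 42.66) = √249,062.4 ≈ 499.06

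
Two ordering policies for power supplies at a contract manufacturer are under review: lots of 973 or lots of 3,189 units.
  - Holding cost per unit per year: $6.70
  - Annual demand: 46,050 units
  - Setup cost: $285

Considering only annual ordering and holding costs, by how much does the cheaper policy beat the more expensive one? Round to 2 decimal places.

Annual cost at Q: ordering D·S/Q plus holding Q·H/2.
TC(973) = (46,050/973)×285 + (973/2)×6.7 = $16,747.99
TC(3,189) = (46,050/3,189)×285 + (3,189/2)×6.7 = $14,798.63
Lots of 3,189 are cheaper by $1,949.36.

$1,949.36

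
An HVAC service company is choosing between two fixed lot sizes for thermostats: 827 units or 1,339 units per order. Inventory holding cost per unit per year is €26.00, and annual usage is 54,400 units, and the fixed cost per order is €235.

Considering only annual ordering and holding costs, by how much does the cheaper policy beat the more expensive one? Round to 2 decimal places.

For each Q, cost = (D/Q)·S + (Q/2)·H.
TC(827) = (54,400/827)×235 + (827/2)×26 = €26,209.28
TC(1,339) = (54,400/1,339)×235 + (1,339/2)×26 = €26,954.42
Cheaper: Q = 827.  Difference = €745.14

€745.14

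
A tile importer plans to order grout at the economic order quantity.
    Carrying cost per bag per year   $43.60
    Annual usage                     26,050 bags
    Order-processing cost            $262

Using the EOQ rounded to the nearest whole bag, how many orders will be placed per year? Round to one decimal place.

46.5 orders per year

Q* = √(2·D·S / H) = √(2·26,050·262 / 43.6) = √313,078.0 ≈ 559.53 → Q = 560
N = D/Q = 26,050/560 ≈ 46.518 orders/yr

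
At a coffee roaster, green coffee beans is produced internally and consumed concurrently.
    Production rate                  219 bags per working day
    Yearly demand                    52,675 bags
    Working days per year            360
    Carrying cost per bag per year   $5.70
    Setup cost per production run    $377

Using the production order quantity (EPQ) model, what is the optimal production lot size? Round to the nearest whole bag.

4,582 bags

d = 52,675/360 = 146.3194 bags/day;  effective holding cost H(1 − d/p) = 5.7·(1 − 146.3194/219) = 1.89169
Q* = √(2DS / H_eff) = √(2·52,675·377 / 1.89169) ≈ 4,582.09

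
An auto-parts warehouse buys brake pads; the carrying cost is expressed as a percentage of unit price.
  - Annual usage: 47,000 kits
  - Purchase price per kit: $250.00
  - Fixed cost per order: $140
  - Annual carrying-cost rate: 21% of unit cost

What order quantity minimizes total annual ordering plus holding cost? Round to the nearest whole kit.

501 kits

H = i·C = 0.21 × $250 = $52.5000 per kit-year
EOQ = √(2DS/H) = √(2 × 47,000 × 140 / 52.5)
    = √(250,666.67) ≈ 500.67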